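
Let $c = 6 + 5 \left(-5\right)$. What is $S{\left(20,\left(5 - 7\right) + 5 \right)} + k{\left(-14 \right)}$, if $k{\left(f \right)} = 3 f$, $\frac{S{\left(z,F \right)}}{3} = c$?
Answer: $-99$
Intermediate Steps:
$c = -19$ ($c = 6 - 25 = -19$)
$S{\left(z,F \right)} = -57$ ($S{\left(z,F \right)} = 3 \left(-19\right) = -57$)
$S{\left(20,\left(5 - 7\right) + 5 \right)} + k{\left(-14 \right)} = -57 + 3 \left(-14\right) = -57 - 42 = -99$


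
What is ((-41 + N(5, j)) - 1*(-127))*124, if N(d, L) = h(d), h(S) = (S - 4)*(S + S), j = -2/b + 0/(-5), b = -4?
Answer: 11904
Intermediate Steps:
j = 1/2 (j = -2/(-4) + 0/(-5) = -2*(-1/4) + 0*(-1/5) = 1/2 + 0 = 1/2 ≈ 0.50000)
h(S) = 2*S*(-4 + S) (h(S) = (-4 + S)*(2*S) = 2*S*(-4 + S))
N(d, L) = 2*d*(-4 + d)
((-41 + N(5, j)) - 1*(-127))*124 = ((-41 + 2*5*(-4 + 5)) - 1*(-127))*124 = ((-41 + 2*5*1) + 127)*124 = ((-41 + 10) + 127)*124 = (-31 + 127)*124 = 96*124 = 11904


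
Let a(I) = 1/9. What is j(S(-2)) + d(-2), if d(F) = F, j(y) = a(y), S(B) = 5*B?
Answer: -17/9 ≈ -1.8889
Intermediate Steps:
a(I) = ⅑ (a(I) = 1*(⅑) = ⅑)
j(y) = ⅑
j(S(-2)) + d(-2) = ⅑ - 2 = -17/9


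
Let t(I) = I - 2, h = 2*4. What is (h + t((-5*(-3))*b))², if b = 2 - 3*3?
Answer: 9801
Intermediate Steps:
b = -7 (b = 2 - 9 = -7)
h = 8
t(I) = -2 + I
(h + t((-5*(-3))*b))² = (8 + (-2 - 5*(-3)*(-7)))² = (8 + (-2 + 15*(-7)))² = (8 + (-2 - 105))² = (8 - 107)² = (-99)² = 9801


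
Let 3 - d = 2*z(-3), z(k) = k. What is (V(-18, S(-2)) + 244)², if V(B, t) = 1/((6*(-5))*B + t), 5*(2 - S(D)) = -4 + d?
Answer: 17425320025/292681 ≈ 59537.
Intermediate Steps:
d = 9 (d = 3 - 2*(-3) = 3 - 1*(-6) = 3 + 6 = 9)
S(D) = 1 (S(D) = 2 - (-4 + 9)/5 = 2 - ⅕*5 = 2 - 1 = 1)
V(B, t) = 1/(t - 30*B) (V(B, t) = 1/(-30*B + t) = 1/(t - 30*B))
(V(-18, S(-2)) + 244)² = (1/(1 - 30*(-18)) + 244)² = (1/(1 + 540) + 244)² = (1/541 + 244)² = (132005/541)² = 17425320025/292681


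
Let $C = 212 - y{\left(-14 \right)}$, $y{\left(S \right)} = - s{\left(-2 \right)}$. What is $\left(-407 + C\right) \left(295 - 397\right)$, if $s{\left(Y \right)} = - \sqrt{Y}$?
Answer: $19890 + 102 i \sqrt{2} \approx 19890.0 + 144.25 i$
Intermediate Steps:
$y{\left(S \right)} = i \sqrt{2}$ ($y{\left(S \right)} = - \left(-1\right) \sqrt{-2} = - \left(-1\right) i \sqrt{2} = i \sqrt{2}$)
$C = 212 - i \sqrt{2} \approx 212.0 - 1.4142 i$
$\left(-407 + C\right) \left(295 - 397\right) = \left(-407 + \left(212 - i \sqrt{2}\right)\right) \left(295 - 397\right) = \left(-195 - i \sqrt{2}\right) \left(-102\right) = 19890 + 102 i \sqrt{2}$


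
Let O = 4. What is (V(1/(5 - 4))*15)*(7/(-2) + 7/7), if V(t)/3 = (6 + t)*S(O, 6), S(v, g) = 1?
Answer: -1575/2 ≈ -787.50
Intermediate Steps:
V(t) = 18 + 3*t (V(t) = 3*((6 + t)*1) = 3*(6 + t) = 18 + 3*t)
(V(1/(5 - 4))*15)*(7/(-2) + 7/7) = ((18 + 3/(5 - 4))*15)*(7/(-2) + 7/7) = ((18 + 3/1)*15)*(7*(-1/2) + 7*(1/7)) = ((18 + 3*1)*15)*(-7/2 + 1) = ((18 + 3)*15)*(-5/2) = (21*15)*(-5/2) = 315*(-5/2) = -1575/2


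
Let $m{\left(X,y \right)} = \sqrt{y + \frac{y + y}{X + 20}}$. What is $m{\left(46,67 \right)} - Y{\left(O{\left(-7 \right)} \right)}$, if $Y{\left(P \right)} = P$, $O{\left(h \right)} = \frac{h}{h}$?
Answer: $-1 + \frac{\sqrt{75174}}{33} \approx 7.3084$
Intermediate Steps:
$O{\left(h \right)} = 1$
$m{\left(X,y \right)} = \sqrt{y + \frac{2 y}{20 + X}}$
$m{\left(46,67 \right)} - Y{\left(O{\left(-7 \right)} \right)} = \sqrt{\frac{67 \left(22 + 46\right)}{20 + 46}} - 1 = \sqrt{67 \cdot \frac{1}{66} \cdot 68} - 1 = \sqrt{\frac{2278}{33}} - 1 = \frac{\sqrt{75174}}{33} - 1 = -1 + \frac{\sqrt{75174}}{33}$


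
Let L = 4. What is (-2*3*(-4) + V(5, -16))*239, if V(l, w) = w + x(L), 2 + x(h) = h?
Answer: 2390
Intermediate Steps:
x(h) = -2 + h
V(l, w) = 2 + w (V(l, w) = w + (-2 + 4) = w + 2 = 2 + w)
(-2*3*(-4) + V(5, -16))*239 = (-2*3*(-4) + (2 - 16))*239 = (-6*(-4) - 14)*239 = (24 - 14)*239 = 10*239 = 2390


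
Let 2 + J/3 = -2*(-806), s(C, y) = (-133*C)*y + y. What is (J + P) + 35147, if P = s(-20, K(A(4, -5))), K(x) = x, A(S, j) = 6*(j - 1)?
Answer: -55819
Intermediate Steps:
A(S, j) = -6 + 6*j (A(S, j) = 6*(-1 + j) = -6 + 6*j)
s(C, y) = y - 133*C*y (s(C, y) = -133*C*y + y = y - 133*C*y)
P = -95796 (P = (-6 + 6*(-5))*(1 - 133*(-20)) = (-6 - 30)*(1 + 2660) = -36*2661 = -95796)
J = 4830 (J = -6 + 3*(-2*(-806)) = -6 + 3*1612 = -6 + 4836 = 4830)
(J + P) + 35147 = (4830 - 95796) + 35147 = -90966 + 35147 = -55819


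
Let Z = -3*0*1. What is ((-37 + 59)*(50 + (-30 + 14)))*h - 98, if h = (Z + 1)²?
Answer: 650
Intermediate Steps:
Z = 0 (Z = 0*1 = 0)
h = 1 (h = (0 + 1)² = 1² = 1)
((-37 + 59)*(50 + (-30 + 14)))*h - 98 = ((-37 + 59)*(50 + (-30 + 14)))*1 - 98 = (22*(50 - 16))*1 - 98 = (22*34)*1 - 98 = 748*1 - 98 = 748 - 98 = 650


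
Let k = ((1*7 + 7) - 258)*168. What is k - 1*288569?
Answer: -329561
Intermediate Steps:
k = -40992 (k = ((7 + 7) - 258)*168 = (14 - 258)*168 = -244*168 = -40992)
k - 1*288569 = -40992 - 1*288569 = -40992 - 288569 = -329561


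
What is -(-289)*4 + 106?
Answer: 1262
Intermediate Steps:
-(-289)*4 + 106 = -17*(-68) + 106 = 1156 + 106 = 1262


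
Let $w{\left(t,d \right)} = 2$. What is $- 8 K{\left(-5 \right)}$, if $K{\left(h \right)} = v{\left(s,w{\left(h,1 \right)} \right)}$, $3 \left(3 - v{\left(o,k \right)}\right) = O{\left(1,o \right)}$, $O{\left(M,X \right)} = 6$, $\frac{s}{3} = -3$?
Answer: $-8$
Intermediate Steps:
$s = -9$ ($s = 3 \left(-3\right) = -9$)
$v{\left(o,k \right)} = 1$ ($v{\left(o,k \right)} = 3 - 2 = 1$)
$K{\left(h \right)} = 1$
$- 8 K{\left(-5 \right)} = \left(-8\right) 1 = -8$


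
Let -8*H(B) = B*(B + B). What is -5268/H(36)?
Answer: 439/27 ≈ 16.259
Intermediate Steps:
H(B) = -B²/4 (H(B) = -B*(B + B)/8 = -B*2*B/8 = -B²/4)
-5268/H(36) = -5268/((-¼*36²)) = -5268/((-¼*1296)) = -5268/(-324) = -5268*(-1/324) = 439/27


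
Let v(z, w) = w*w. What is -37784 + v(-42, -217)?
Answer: 9305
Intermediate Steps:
v(z, w) = w**2
-37784 + v(-42, -217) = -37784 + (-217)**2 = -37784 + 47089 = 9305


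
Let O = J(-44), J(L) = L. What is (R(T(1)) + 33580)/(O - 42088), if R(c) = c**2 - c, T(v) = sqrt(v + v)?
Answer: -5597/7022 + sqrt(2)/42132 ≈ -0.79703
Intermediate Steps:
T(v) = sqrt(2)*sqrt(v) (T(v) = sqrt(2*v) = sqrt(2)*sqrt(v))
O = -44
(R(T(1)) + 33580)/(O - 42088) = ((sqrt(2)*sqrt(1))*(-1 + sqrt(2)*sqrt(1)) + 33580)/(-44 - 42088) = ((sqrt(2)*1)*(-1 + sqrt(2)*1) + 33580)/(-42132) = (sqrt(2)*(-1 + sqrt(2)) + 33580)*(-1/42132) = (33580 + sqrt(2)*(-1 + sqrt(2)))*(-1/42132) = -8395/10533 - sqrt(2)*(-1 + sqrt(2))/42132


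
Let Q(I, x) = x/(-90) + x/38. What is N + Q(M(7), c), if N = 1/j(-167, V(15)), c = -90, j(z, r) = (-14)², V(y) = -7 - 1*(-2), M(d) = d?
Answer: -5077/3724 ≈ -1.3633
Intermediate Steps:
V(y) = -5 (V(y) = -7 + 2 = -5)
j(z, r) = 196
Q(I, x) = 13*x/855 (Q(I, x) = x*(-1/90) + x*(1/38) = -x/90 + x/38 = 13*x/855)
N = 1/196 ≈ 0.0051020
N + Q(M(7), c) = 1/196 + (13/855)*(-90) = 1/196 - 26/19 = -5077/3724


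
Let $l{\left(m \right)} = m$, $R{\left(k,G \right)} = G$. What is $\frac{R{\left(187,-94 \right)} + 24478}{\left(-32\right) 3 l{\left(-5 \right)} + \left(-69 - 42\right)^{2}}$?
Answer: $\frac{8128}{4267} \approx 1.9049$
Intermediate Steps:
$\frac{R{\left(187,-94 \right)} + 24478}{\left(-32\right) 3 l{\left(-5 \right)} + \left(-69 - 42\right)^{2}} = \frac{-94 + 24478}{\left(-32\right) 3 \left(-5\right) + \left(-69 - 42\right)^{2}} = \frac{24384}{\left(-96\right) \left(-5\right) + \left(-111\right)^{2}} = \frac{24384}{480 + 12321} = \frac{24384}{12801} = 24384 \cdot \frac{1}{12801} = \frac{8128}{4267}$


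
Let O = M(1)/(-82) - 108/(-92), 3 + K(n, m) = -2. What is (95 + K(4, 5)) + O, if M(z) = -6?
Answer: 86046/943 ≈ 91.247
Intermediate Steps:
K(n, m) = -5 (K(n, m) = -3 - 2 = -5)
O = 1176/943 (O = -6/(-82) - 108/(-92) = -6*(-1/82) - 108*(-1/92) = 3/41 + 27/23 = 1176/943 ≈ 1.2471)
(95 + K(4, 5)) + O = (95 - 5) + 1176/943 = 90 + 1176/943 = 86046/943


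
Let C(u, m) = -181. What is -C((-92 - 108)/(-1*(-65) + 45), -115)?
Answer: 181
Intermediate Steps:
-C((-92 - 108)/(-1*(-65) + 45), -115) = -1*(-181) = 181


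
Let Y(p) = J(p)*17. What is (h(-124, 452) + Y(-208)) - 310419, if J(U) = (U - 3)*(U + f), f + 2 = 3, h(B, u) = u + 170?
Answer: 432712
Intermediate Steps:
h(B, u) = 170 + u
f = 1 (f = -2 + 3 = 1)
J(U) = (1 + U)*(-3 + U) (J(U) = (U - 3)*(U + 1) = (-3 + U)*(1 + U) = (1 + U)*(-3 + U))
Y(p) = -51 - 34*p + 17*p² (Y(p) = (-3 + p² - 2*p)*17 = -51 - 34*p + 17*p²)
(h(-124, 452) + Y(-208)) - 310419 = ((170 + 452) + (-51 - 34*(-208) + 17*(-208)²)) - 310419 = (622 + (-51 + 7072 + 17*43264)) - 310419 = (622 + (-51 + 7072 + 735488)) - 310419 = (622 + 742509) - 310419 = 743131 - 310419 = 432712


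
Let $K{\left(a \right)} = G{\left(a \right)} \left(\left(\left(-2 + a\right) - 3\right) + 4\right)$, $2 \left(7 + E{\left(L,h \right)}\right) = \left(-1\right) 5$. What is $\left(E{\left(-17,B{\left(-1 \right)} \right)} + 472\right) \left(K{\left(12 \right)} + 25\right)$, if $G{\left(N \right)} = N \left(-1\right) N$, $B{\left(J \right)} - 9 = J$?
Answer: $- \frac{1442075}{2} \approx -7.2104 \cdot 10^{5}$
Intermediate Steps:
$B{\left(J \right)} = 9 + J$
$G{\left(N \right)} = - N^{2}$ ($G{\left(N \right)} = - N N = - N^{2}$)
$E{\left(L,h \right)} = - \frac{19}{2}$ ($E{\left(L,h \right)} = -7 + \frac{\left(-1\right) 5}{2} = -7 + \frac{1}{2} \left(-5\right) = -7 - \frac{5}{2} = - \frac{19}{2}$)
$K{\left(a \right)} = - a^{2} \left(-1 + a\right)$ ($K{\left(a \right)} = - a^{2} \left(\left(\left(-2 + a\right) - 3\right) + 4\right) = - a^{2} \left(\left(-5 + a\right) + 4\right) = - a^{2} \left(-1 + a\right)$)
$\left(E{\left(-17,B{\left(-1 \right)} \right)} + 472\right) \left(K{\left(12 \right)} + 25\right) = \left(- \frac{19}{2} + 472\right) \left(12^{2} \left(1 - 12\right) + 25\right) = \frac{925 \left(144 \left(1 - 12\right) + 25\right)}{2} = \frac{925 \left(144 \left(-11\right) + 25\right)}{2} = \frac{925 \left(-1584 + 25\right)}{2} = \frac{925}{2} \left(-1559\right) = - \frac{1442075}{2}$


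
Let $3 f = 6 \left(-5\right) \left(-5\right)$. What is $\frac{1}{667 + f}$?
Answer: $\frac{1}{717} \approx 0.0013947$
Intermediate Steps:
$f = 50$ ($f = \frac{6 \left(-5\right) \left(-5\right)}{3} = \frac{\left(-30\right) \left(-5\right)}{3} = \frac{1}{3} \cdot 150 = 50$)
$\frac{1}{667 + f} = \frac{1}{667 + 50} = \frac{1}{717}$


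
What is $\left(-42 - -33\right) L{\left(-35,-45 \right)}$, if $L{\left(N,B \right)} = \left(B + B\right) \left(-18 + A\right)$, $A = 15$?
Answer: $-2430$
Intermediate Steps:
$L{\left(N,B \right)} = - 6 B$ ($L{\left(N,B \right)} = \left(B + B\right) \left(-18 + 15\right) = 2 B \left(-3\right) = - 6 B$)
$\left(-42 - -33\right) L{\left(-35,-45 \right)} = \left(-42 - -33\right) \left(\left(-6\right) \left(-45\right)\right) = \left(-42 + 33\right) 270 = \left(-9\right) 270 = -2430$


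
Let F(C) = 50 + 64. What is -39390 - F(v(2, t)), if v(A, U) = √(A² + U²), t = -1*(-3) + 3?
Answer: -39504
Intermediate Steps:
t = 6 (t = 3 + 3 = 6)
F(C) = 114
-39390 - F(v(2, t)) = -39390 - 1*114 = -39390 - 114 = -39504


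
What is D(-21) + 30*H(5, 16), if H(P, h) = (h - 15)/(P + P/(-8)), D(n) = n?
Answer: -99/7 ≈ -14.143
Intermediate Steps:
H(P, h) = 8*(-15 + h)/(7*P) (H(P, h) = (-15 + h)/(P + P*(-1/8)) = (-15 + h)/(P - P/8) = (-15 + h)/((7*P/8)) = (-15 + h)*(8/(7*P)) = 8*(-15 + h)/(7*P))
D(-21) + 30*H(5, 16) = -21 + 30*((8/7)*(-15 + 16)/5) = -21 + 30*((8/7)*(1/5)*1) = -21 + 30*(8/35) = -21 + 48/7 = -99/7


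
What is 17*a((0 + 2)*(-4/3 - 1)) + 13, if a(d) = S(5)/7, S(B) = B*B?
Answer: 516/7 ≈ 73.714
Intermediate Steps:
S(B) = B²
a(d) = 25/7 (a(d) = 5²/7 = 25*(⅐) = 25/7)
17*a((0 + 2)*(-4/3 - 1)) + 13 = 17*(25/7) + 13 = 425/7 + 13 = 516/7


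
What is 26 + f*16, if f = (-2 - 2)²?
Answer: 282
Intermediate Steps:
f = 16 (f = (-4)² = 16)
26 + f*16 = 26 + 16*16 = 26 + 256 = 282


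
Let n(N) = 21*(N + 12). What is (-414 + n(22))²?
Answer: 90000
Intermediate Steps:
n(N) = 252 + 21*N (n(N) = 21*(12 + N) = 252 + 21*N)
(-414 + n(22))² = (-414 + (252 + 21*22))² = (-414 + (252 + 462))² = (-414 + 714)² = 300² = 90000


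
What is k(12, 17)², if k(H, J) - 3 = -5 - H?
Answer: 196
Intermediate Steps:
k(H, J) = -2 - H (k(H, J) = 3 + (-5 - H) = -2 - H)
k(12, 17)² = (-2 - 1*12)² = (-2 - 12)² = (-14)² = 196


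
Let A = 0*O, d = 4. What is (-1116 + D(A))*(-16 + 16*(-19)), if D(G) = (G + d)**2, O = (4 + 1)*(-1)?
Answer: 352000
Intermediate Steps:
O = -5 (O = 5*(-1) = -5)
A = 0 (A = 0*(-5) = 0)
D(G) = (4 + G)**2 (D(G) = (G + 4)**2 = (4 + G)**2)
(-1116 + D(A))*(-16 + 16*(-19)) = (-1116 + (4 + 0)**2)*(-16 + 16*(-19)) = (-1116 + 4**2)*(-16 - 304) = (-1116 + 16)*(-320) = -1100*(-320) = 352000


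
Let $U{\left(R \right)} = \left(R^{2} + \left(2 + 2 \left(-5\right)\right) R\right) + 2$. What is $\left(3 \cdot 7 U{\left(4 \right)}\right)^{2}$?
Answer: $86436$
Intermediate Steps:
$U{\left(R \right)} = 2 + R^{2} - 8 R$ ($U{\left(R \right)} = \left(R^{2} + \left(2 - 10\right) R\right) + 2 = \left(R^{2} - 8 R\right) + 2 = 2 + R^{2} - 8 R$)
$\left(3 \cdot 7 U{\left(4 \right)}\right)^{2} = \left(3 \cdot 7 \left(2 + 4^{2} - 32\right)\right)^{2} = \left(21 \left(2 + 16 - 32\right)\right)^{2} = \left(21 \left(-14\right)\right)^{2} = \left(-294\right)^{2} = 86436$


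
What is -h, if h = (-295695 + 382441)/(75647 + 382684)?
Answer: -86746/458331 ≈ -0.18927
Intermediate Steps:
h = 86746/458331 ≈ 0.18927
-h = -1*86746/458331 = -86746/458331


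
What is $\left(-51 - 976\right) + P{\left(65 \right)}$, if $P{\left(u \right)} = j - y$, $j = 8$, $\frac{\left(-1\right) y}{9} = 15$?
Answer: $-884$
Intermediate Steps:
$y = -135$ ($y = \left(-9\right) 15 = -135$)
$P{\left(u \right)} = 143$ ($P{\left(u \right)} = 8 - -135 = 8 + 135 = 143$)
$\left(-51 - 976\right) + P{\left(65 \right)} = \left(-51 - 976\right) + 143 = -1027 + 143 = -884$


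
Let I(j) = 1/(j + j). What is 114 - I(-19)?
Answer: 4333/38 ≈ 114.03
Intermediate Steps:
I(j) = 1/(2*j)
114 - I(-19) = 114 - 1/(2*(-19)) = 114 - (-1)/(2*19) = 114 - 1*(-1/38) = 114 + 1/38 = 4333/38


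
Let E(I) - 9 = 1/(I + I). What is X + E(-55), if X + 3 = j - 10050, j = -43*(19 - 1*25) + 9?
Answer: -1075471/110 ≈ -9777.0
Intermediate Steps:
j = 267 (j = -43*(19 - 25) + 9 = -43*(-6) + 9 = 258 + 9 = 267)
E(I) = 9 + 1/(2*I) (E(I) = 9 + 1/(I + I) = 9 + 1/(2*I))
X = -9786 (X = -3 + (267 - 10050) = -3 - 9783 = -9786)
X + E(-55) = -9786 + (9 + (1/2)/(-55)) = -9786 + (9 + (1/2)*(-1/55)) = -9786 + (9 - 1/110) = -9786 + 989/110 = -1075471/110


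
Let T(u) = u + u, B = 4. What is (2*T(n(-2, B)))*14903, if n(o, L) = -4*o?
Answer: 476896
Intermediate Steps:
T(u) = 2*u
(2*T(n(-2, B)))*14903 = (2*(2*(-4*(-2))))*14903 = (2*(2*8))*14903 = (2*16)*14903 = 32*14903 = 476896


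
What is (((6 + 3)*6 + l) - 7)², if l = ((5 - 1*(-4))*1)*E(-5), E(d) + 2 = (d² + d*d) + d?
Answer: 188356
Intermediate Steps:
E(d) = -2 + d + 2*d² (E(d) = -2 + ((d² + d*d) + d) = -2 + ((d² + d²) + d) = -2 + (2*d² + d) = -2 + (d + 2*d²) = -2 + d + 2*d²)
l = 387 (l = ((5 - 1*(-4))*1)*(-2 - 5 + 2*(-5)²) = ((5 + 4)*1)*(-2 - 5 + 2*25) = (9*1)*(-2 - 5 + 50) = 9*43 = 387)
(((6 + 3)*6 + l) - 7)² = (((6 + 3)*6 + 387) - 7)² = ((9*6 + 387) - 7)² = ((54 + 387) - 7)² = (441 - 7)² = 434² = 188356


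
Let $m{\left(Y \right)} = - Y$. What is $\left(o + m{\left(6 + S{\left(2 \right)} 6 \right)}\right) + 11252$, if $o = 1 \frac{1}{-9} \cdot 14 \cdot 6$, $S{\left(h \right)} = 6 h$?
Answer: $\frac{33494}{3} \approx 11165.0$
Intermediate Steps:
$o = - \frac{28}{3}$ ($o = 1 \left(- \frac{1}{9}\right) 14 \cdot 6 = \left(- \frac{1}{9}\right) 14 \cdot 6 = \left(- \frac{14}{9}\right) 6 = - \frac{28}{3} \approx -9.3333$)
$\left(o + m{\left(6 + S{\left(2 \right)} 6 \right)}\right) + 11252 = \left(- \frac{28}{3} - \left(6 + 6 \cdot 2 \cdot 6\right)\right) + 11252 = \left(- \frac{28}{3} - \left(6 + 12 \cdot 6\right)\right) + 11252 = \left(- \frac{28}{3} - \left(6 + 72\right)\right) + 11252 = \left(- \frac{28}{3} - 78\right) + 11252 = - \frac{262}{3} + 11252 = \frac{33494}{3}$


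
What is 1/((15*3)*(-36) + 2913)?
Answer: 1/1293 ≈ 0.00077340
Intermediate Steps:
1/((15*3)*(-36) + 2913) = 1/(45*(-36) + 2913) = 1/(-1620 + 2913) = 1/1293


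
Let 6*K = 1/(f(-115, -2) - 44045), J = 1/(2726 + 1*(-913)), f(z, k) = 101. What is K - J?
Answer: -265477/478022832 ≈ -0.00055536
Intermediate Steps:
J = 1/1813 (J = 1/(2726 - 913) = 1/1813 ≈ 0.00055157)
K = -1/263664 (K = 1/(6*(101 - 44045)) = (1/6)/(-43944) = (1/6)*(-1/43944) = -1/263664 ≈ -3.7927e-6)
K - J = -1/263664 - 1*1/1813 = -1/263664 - 1/1813 = -265477/478022832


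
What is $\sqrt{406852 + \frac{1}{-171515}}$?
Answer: $\frac{\sqrt{11968526081910185}}{171515} \approx 637.85$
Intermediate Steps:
$\sqrt{406852 + \frac{1}{-171515}} = \sqrt{406852 - \frac{1}{171515}} = \sqrt{\frac{69781220779}{171515}} = \frac{\sqrt{11968526081910185}}{171515}$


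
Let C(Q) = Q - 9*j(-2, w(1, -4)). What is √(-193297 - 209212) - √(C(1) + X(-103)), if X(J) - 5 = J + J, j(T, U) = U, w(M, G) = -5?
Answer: I*(√402509 - √155) ≈ 621.99*I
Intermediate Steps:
X(J) = 5 + 2*J (X(J) = 5 + (J + J) = 5 + 2*J)
C(Q) = 45 + Q (C(Q) = Q - 9*(-5) = Q + 45 = 45 + Q)
√(-193297 - 209212) - √(C(1) + X(-103)) = √(-193297 - 209212) - √((45 + 1) + (5 + 2*(-103))) = √(-402509) - √(46 + (5 - 206)) = I*√402509 - √(46 - 201) = I*√402509 - √(-155) = I*√402509 - I*√155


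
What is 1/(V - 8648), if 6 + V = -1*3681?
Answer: -1/12335 ≈ -8.1070e-5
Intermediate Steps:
V = -3687 (V = -6 - 1*3681 = -6 - 3681 = -3687)
1/(V - 8648) = 1/(-3687 - 8648) = 1/(-12335) = -1/12335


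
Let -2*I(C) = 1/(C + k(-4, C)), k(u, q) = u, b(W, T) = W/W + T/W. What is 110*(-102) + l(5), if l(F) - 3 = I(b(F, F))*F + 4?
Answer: -44847/4 ≈ -11212.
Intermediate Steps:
b(W, T) = 1 + T/W
I(C) = -1/(2*(-4 + C)) (I(C) = -1/(2*(C - 4)) = -1/(2*(-4 + C)))
l(F) = 7 + F/4 (l(F) = 3 + ((-1/(-8 + 2*((F + F)/F)))*F + 4) = 3 + ((-1/(-8 + 2*((2*F)/F)))*F + 4) = 3 + ((-1/(-8 + 2*2))*F + 4) = 3 + ((-1/(-8 + 4))*F + 4) = 3 + ((-1/(-4))*F + 4) = 3 + ((-1*(-¼))*F + 4) = 3 + (F/4 + 4) = 3 + (4 + F/4) = 7 + F/4)
110*(-102) + l(5) = 110*(-102) + (7 + (¼)*5) = -11220 + (7 + 5/4) = -11220 + 33/4 = -44847/4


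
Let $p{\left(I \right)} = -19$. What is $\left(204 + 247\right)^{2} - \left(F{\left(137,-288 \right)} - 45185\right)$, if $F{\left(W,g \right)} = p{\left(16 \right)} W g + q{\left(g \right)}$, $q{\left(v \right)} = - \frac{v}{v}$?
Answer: $-501077$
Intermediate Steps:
$q{\left(v \right)} = -1$ ($q{\left(v \right)} = \left(-1\right) 1 = -1$)
$F{\left(W,g \right)} = -1 - 19 W g$ ($F{\left(W,g \right)} = - 19 W g - 1 = -1 - 19 W g$)
$\left(204 + 247\right)^{2} - \left(F{\left(137,-288 \right)} - 45185\right) = \left(204 + 247\right)^{2} - \left(\left(-1 - 2603 \left(-288\right)\right) - 45185\right) = 451^{2} - \left(\left(-1 + 749664\right) - 45185\right) = 203401 - \left(749663 - 45185\right) = 203401 - 704478 = -501077$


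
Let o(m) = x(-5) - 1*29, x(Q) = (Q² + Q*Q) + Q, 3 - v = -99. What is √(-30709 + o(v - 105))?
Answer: I*√30693 ≈ 175.19*I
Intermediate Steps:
v = 102 (v = 3 - 1*(-99) = 3 + 99 = 102)
x(Q) = Q + 2*Q² (x(Q) = (Q² + Q²) + Q = 2*Q² + Q = Q + 2*Q²)
o(m) = 16 (o(m) = -5*(1 + 2*(-5)) - 1*29 = -5*(1 - 10) - 29 = -5*(-9) - 29 = 45 - 29 = 16)
√(-30709 + o(v - 105)) = √(-30709 + 16) = √(-30693) = I*√30693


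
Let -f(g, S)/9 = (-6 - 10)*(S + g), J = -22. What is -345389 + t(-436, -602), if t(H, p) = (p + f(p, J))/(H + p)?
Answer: -179211662/519 ≈ -3.4530e+5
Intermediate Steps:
f(g, S) = 144*S + 144*g (f(g, S) = -9*(-6 - 10)*(S + g) = -(-144)*(S + g) = -9*(-16*S - 16*g) = 144*S + 144*g)
t(H, p) = (-3168 + 145*p)/(H + p) (t(H, p) = (p + (144*(-22) + 144*p))/(H + p) = (p + (-3168 + 144*p))/(H + p) = (-3168 + 145*p)/(H + p))
-345389 + t(-436, -602) = -345389 + (-3168 + 145*(-602))/(-436 - 602) = -345389 + (-3168 - 87290)/(-1038) = -345389 - 1/1038*(-90458) = -345389 + 45229/519 = -179211662/519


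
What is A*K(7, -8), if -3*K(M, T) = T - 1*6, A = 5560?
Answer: 77840/3 ≈ 25947.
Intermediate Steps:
K(M, T) = 2 - T/3 (K(M, T) = -(T - 1*6)/3 = -(T - 6)/3 = -(-6 + T)/3 = 2 - T/3)
A*K(7, -8) = 5560*(2 - 1/3*(-8)) = 5560*(2 + 8/3) = 5560*(14/3) = 77840/3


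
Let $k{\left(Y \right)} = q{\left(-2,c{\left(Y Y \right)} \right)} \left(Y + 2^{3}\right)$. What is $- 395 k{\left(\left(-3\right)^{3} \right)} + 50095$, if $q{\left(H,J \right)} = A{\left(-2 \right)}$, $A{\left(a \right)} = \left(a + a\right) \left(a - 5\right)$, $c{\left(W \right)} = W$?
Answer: $260235$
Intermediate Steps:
$A{\left(a \right)} = 2 a \left(-5 + a\right)$
$q{\left(H,J \right)} = 28$ ($q{\left(H,J \right)} = 2 \left(-2\right) \left(-5 - 2\right) = 2 \left(-2\right) \left(-7\right) = 28$)
$k{\left(Y \right)} = 224 + 28 Y$ ($k{\left(Y \right)} = 28 \left(Y + 2^{3}\right) = 28 \left(Y + 8\right) = 28 \left(8 + Y\right) = 224 + 28 Y$)
$- 395 k{\left(\left(-3\right)^{3} \right)} + 50095 = - 395 \left(224 + 28 \left(-3\right)^{3}\right) + 50095 = - 395 \left(224 + 28 \left(-27\right)\right) + 50095 = - 395 \left(224 - 756\right) + 50095 = \left(-395\right) \left(-532\right) + 50095 = 210140 + 50095 = 260235$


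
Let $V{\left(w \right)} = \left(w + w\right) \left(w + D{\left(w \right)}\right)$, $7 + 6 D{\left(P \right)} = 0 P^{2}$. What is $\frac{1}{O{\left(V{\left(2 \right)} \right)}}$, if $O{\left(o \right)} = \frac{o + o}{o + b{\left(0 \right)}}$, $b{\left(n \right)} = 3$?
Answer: $\frac{19}{20} \approx 0.95$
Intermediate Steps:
$D{\left(P \right)} = - \frac{7}{6}$ ($D{\left(P \right)} = - \frac{7}{6} + \frac{0 P^{2}}{6} = - \frac{7}{6} + \frac{1}{6} \cdot 0 = - \frac{7}{6} + 0 = - \frac{7}{6}$)
$V{\left(w \right)} = 2 w \left(- \frac{7}{6} + w\right)$ ($V{\left(w \right)} = \left(w + w\right) \left(w - \frac{7}{6}\right) = 2 w \left(- \frac{7}{6} + w\right)$)
$O{\left(o \right)} = \frac{2 o}{3 + o}$ ($O{\left(o \right)} = \frac{o + o}{o + 3} = \frac{2 o}{3 + o}$)
$\frac{1}{O{\left(V{\left(2 \right)} \right)}} = \frac{1}{2 \cdot \frac{1}{3} \cdot 2 \left(-7 + 6 \cdot 2\right) \frac{1}{3 + \frac{1}{3} \cdot 2 \left(-7 + 6 \cdot 2\right)}} = \frac{1}{2 \cdot \frac{1}{3} \cdot 2 \left(-7 + 12\right) \frac{1}{3 + \frac{1}{3} \cdot 2 \left(-7 + 12\right)}} = \frac{1}{2 \cdot \frac{1}{3} \cdot 2 \cdot 5 \frac{1}{3 + \frac{1}{3} \cdot 2 \cdot 5}} = \frac{1}{2 \cdot \frac{10}{3} \frac{1}{3 + \frac{10}{3}}} = \frac{1}{2 \cdot \frac{10}{3} \frac{1}{\frac{19}{3}}} = \frac{1}{2 \cdot \frac{10}{3} \cdot \frac{3}{19}} = \frac{1}{\frac{20}{19}} = \frac{19}{20}$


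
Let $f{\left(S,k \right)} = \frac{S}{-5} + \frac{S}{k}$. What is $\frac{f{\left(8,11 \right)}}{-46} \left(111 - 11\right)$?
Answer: $\frac{480}{253} \approx 1.8972$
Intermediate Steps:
$f{\left(S,k \right)} = - \frac{S}{5} + \frac{S}{k}$ ($f{\left(S,k \right)} = S \left(- \frac{1}{5}\right) + \frac{S}{k} = - \frac{S}{5} + \frac{S}{k}$)
$\frac{f{\left(8,11 \right)}}{-46} \left(111 - 11\right) = \frac{\left(- \frac{1}{5}\right) 8 + \frac{8}{11}}{-46} \left(111 - 11\right) = \left(- \frac{8}{5} + 8 \cdot \frac{1}{11}\right) \left(- \frac{1}{46}\right) 100 = \left(- \frac{8}{5} + \frac{8}{11}\right) \left(- \frac{1}{46}\right) 100 = \left(- \frac{48}{55}\right) \left(- \frac{1}{46}\right) 100 = \frac{24}{1265} \cdot 100 = \frac{480}{253}$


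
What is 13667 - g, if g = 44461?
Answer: -30794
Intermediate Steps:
13667 - g = 13667 - 1*44461 = 13667 - 44461 = -30794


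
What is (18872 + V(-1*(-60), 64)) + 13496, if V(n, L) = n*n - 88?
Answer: 35880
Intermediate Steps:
V(n, L) = -88 + n**2 (V(n, L) = n**2 - 88 = -88 + n**2)
(18872 + V(-1*(-60), 64)) + 13496 = (18872 + (-88 + (-1*(-60))**2)) + 13496 = (18872 + (-88 + 60**2)) + 13496 = (18872 + (-88 + 3600)) + 13496 = (18872 + 3512) + 13496 = 22384 + 13496 = 35880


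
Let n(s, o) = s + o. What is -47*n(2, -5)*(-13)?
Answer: -1833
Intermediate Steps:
n(s, o) = o + s
-47*n(2, -5)*(-13) = -47*(-5 + 2)*(-13) = -47*(-3)*(-13) = 141*(-13) = -1833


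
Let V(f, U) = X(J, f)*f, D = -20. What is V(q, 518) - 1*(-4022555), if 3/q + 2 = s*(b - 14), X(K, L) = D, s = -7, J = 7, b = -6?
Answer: 92518755/23 ≈ 4.0226e+6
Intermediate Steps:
X(K, L) = -20
q = 1/46 (q = 3/(-2 - 7*(-6 - 14)) = 3/(-2 - 7*(-20)) = 3/(-2 + 140) = 3/138 = 3*(1/138) = 1/46 ≈ 0.021739)
V(f, U) = -20*f
V(q, 518) - 1*(-4022555) = -20*1/46 - 1*(-4022555) = -10/23 + 4022555 = 92518755/23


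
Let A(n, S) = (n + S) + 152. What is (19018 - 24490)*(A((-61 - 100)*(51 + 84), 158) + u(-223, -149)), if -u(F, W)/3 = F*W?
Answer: 662692032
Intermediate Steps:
A(n, S) = 152 + S + n (A(n, S) = (S + n) + 152 = 152 + S + n)
u(F, W) = -3*F*W
(19018 - 24490)*(A((-61 - 100)*(51 + 84), 158) + u(-223, -149)) = (19018 - 24490)*((152 + 158 + (-61 - 100)*(51 + 84)) - 3*(-223)*(-149)) = -5472*((152 + 158 - 161*135) - 99681) = -5472*((152 + 158 - 21735) - 99681) = -5472*(-21425 - 99681) = -5472*(-121106) = 662692032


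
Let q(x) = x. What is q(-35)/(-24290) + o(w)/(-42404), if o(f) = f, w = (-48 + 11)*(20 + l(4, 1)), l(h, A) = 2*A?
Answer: 75915/3678547 ≈ 0.020637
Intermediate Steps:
w = -814 (w = (-48 + 11)*(20 + 2*1) = -37*(20 + 2) = -37*22 = -814)
q(-35)/(-24290) + o(w)/(-42404) = -35/(-24290) - 814/(-42404) = -35*(-1/24290) - 814*(-1/42404) = 1/694 + 407/21202 = 75915/3678547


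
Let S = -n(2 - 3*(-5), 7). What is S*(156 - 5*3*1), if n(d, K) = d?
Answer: -2397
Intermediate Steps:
S = -17 (S = -(2 - 3*(-5)) = -(2 + 15) = -1*17 = -17)
S*(156 - 5*3*1) = -17*(156 - 5*3*1) = -17*(156 - 15*1) = -17*(156 - 15) = -17*141 = -2397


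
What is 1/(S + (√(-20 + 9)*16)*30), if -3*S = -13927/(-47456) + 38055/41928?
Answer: -24766703462312544/156778233051285111366721 - 29692845290819911680*I*√11/156778233051285111366721 ≈ -1.5797e-7 - 0.00062815*I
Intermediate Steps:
S = -99577889/248716896 (S = -(-13927/(-47456) + 38055/41928)/3 = -(-13927*(-1/47456) + 38055*(1/41928))/3 = -(13927/47456 + 12685/13976)/3 = -⅓*99577889/82905632 = -99577889/248716896 ≈ -0.40037)
1/(S + (√(-20 + 9)*16)*30) = 1/(-99577889/248716896 + (√(-20 + 9)*16)*30) = 1/(-99577889/248716896 + (√(-11)*16)*30) = 1/(-99577889/248716896 + ((I*√11)*16)*30) = 1/(-99577889/248716896 + (16*I*√11)*30) = 1/(-99577889/248716896 + 480*I*√11)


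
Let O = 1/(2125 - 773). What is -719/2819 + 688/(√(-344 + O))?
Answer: -719/2819 - 17888*I*√930174/465087 ≈ -0.25505 - 37.095*I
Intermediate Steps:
O = 1/1352 ≈ 0.00073965
-719/2819 + 688/(√(-344 + O)) = -719/2819 + 688/(√(-344 + 1/1352)) = -719*1/2819 + 688/(√(-465087/1352)) = -719/2819 + 688/((I*√930174/52)) = -719/2819 + 688*(-26*I*√930174/465087) = -719/2819 - 17888*I*√930174/465087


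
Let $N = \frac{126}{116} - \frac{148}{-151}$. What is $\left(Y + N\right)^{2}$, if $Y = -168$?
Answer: $\frac{2111926843009}{76702564} \approx 27534.0$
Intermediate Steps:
$N = \frac{18097}{8758}$ ($N = 126 \cdot \frac{1}{116} - - \frac{148}{151} = \frac{63}{58} + \frac{148}{151} = \frac{18097}{8758} \approx 2.0663$)
$\left(Y + N\right)^{2} = \left(-168 + \frac{18097}{8758}\right)^{2} = \left(- \frac{1453247}{8758}\right)^{2} = \frac{2111926843009}{76702564}$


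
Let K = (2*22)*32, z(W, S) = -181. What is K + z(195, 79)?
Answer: 1227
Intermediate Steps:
K = 1408 (K = 44*32 = 1408)
K + z(195, 79) = 1408 - 181 = 1227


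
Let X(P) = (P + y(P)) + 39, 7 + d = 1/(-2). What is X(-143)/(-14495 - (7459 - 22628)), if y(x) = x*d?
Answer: 1937/1348 ≈ 1.4369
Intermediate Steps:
d = -15/2 (d = -7 + 1/(-2) = -7 - ½ = -15/2 ≈ -7.5000)
y(x) = -15*x/2 (y(x) = x*(-15/2) = -15*x/2)
X(P) = 39 - 13*P/2 (X(P) = (P - 15*P/2) + 39 = -13*P/2 + 39 = 39 - 13*P/2)
X(-143)/(-14495 - (7459 - 22628)) = (39 - 13/2*(-143))/(-14495 - (7459 - 22628)) = (39 + 1859/2)/(-14495 - 1*(-15169)) = 1937/(2*(-14495 + 15169)) = (1937/2)/674 = (1937/2)*(1/674) = 1937/1348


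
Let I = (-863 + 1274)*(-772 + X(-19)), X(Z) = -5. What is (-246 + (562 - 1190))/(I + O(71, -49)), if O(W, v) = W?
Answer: 23/8402 ≈ 0.0027374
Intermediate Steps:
I = -319347 (I = (-863 + 1274)*(-772 - 5) = 411*(-777) = -319347)
(-246 + (562 - 1190))/(I + O(71, -49)) = (-246 + (562 - 1190))/(-319347 + 71) = (-246 - 628)/(-319276) = -874*(-1/319276) = 23/8402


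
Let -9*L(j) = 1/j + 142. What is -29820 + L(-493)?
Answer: -44127115/1479 ≈ -29836.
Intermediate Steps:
L(j) = -142/9 - 1/(9*j) (L(j) = -(1/j + 142)/9 = -(142 + 1/j)/9 = -142/9 - 1/(9*j))
-29820 + L(-493) = -29820 + (⅑)*(-1 - 142*(-493))/(-493) = -29820 + (⅑)*(-1/493)*(-1 + 70006) = -29820 + (⅑)*(-1/493)*70005 = -29820 - 23335/1479 = -44127115/1479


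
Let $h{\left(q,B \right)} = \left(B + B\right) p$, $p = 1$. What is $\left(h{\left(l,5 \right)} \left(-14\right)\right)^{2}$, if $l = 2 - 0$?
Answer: $19600$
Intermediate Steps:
$l = 2$ ($l = 2 + 0 = 2$)
$h{\left(q,B \right)} = 2 B$ ($h{\left(q,B \right)} = \left(B + B\right) 1 = 2 B 1 = 2 B$)
$\left(h{\left(l,5 \right)} \left(-14\right)\right)^{2} = \left(2 \cdot 5 \left(-14\right)\right)^{2} = \left(10 \left(-14\right)\right)^{2} = \left(-140\right)^{2} = 19600$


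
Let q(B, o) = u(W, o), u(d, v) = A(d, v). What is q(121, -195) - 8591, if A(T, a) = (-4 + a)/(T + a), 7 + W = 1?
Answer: -1726592/201 ≈ -8590.0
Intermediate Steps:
W = -6 (W = -7 + 1 = -6)
A(T, a) = (-4 + a)/(T + a)
u(d, v) = (-4 + v)/(d + v)
q(B, o) = (-4 + o)/(-6 + o)
q(121, -195) - 8591 = (-4 - 195)/(-6 - 195) - 8591 = -199/(-201) - 8591 = -1/201*(-199) - 8591 = 199/201 - 8591 = -1726592/201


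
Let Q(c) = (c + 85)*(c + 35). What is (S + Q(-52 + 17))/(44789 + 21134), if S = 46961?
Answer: 46961/65923 ≈ 0.71236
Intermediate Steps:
Q(c) = (35 + c)*(85 + c) (Q(c) = (85 + c)*(35 + c) = (35 + c)*(85 + c))
(S + Q(-52 + 17))/(44789 + 21134) = (46961 + (2975 + (-52 + 17)² + 120*(-52 + 17)))/(44789 + 21134) = (46961 + (2975 + (-35)² + 120*(-35)))/65923 = (46961 + (2975 + 1225 - 4200))*(1/65923) = (46961 + 0)*(1/65923) = 46961*(1/65923) = 46961/65923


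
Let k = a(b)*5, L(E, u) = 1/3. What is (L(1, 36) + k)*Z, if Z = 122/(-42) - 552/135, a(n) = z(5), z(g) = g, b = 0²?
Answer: -167428/945 ≈ -177.17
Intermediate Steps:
b = 0
a(n) = 5
L(E, u) = ⅓
k = 25 (k = 5*5 = 25)
Z = -2203/315 (Z = 122*(-1/42) - 552*1/135 = -61/21 - 184/45 = -2203/315 ≈ -6.9937)
(L(1, 36) + k)*Z = (⅓ + 25)*(-2203/315) = (76/3)*(-2203/315) = -167428/945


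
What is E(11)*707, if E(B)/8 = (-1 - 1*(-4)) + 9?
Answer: 67872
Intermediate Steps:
E(B) = 96 (E(B) = 8*((-1 - 1*(-4)) + 9) = 8*((-1 + 4) + 9) = 8*(3 + 9) = 8*12 = 96)
E(11)*707 = 96*707 = 67872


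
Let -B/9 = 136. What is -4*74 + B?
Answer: -1520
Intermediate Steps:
B = -1224 (B = -9*136 = -1224)
-4*74 + B = -4*74 - 1224 = -296 - 1224 = -1520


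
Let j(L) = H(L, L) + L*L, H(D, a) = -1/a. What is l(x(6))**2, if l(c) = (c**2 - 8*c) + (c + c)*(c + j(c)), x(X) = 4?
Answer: 20164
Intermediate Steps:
j(L) = L**2 - 1/L (j(L) = -1/L + L*L = -1/L + L**2 = L**2 - 1/L)
l(c) = c**2 - 8*c + 2*c*(c + (-1 + c**3)/c) (l(c) = (c**2 - 8*c) + (c + c)*(c + (-1 + c**3)/c) = (c**2 - 8*c) + (2*c)*(c + (-1 + c**3)/c) = (c**2 - 8*c) + 2*c*(c + (-1 + c**3)/c) = c**2 - 8*c + 2*c*(c + (-1 + c**3)/c))
l(x(6))**2 = (-2 + 2*4**3 + 4*(-8 + 3*4))**2 = (-2 + 2*64 + 4*(-8 + 12))**2 = (-2 + 128 + 4*4)**2 = (-2 + 128 + 16)**2 = 142**2 = 20164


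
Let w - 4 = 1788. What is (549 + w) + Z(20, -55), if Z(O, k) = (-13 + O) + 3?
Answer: 2351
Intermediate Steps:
w = 1792 (w = 4 + 1788 = 1792)
Z(O, k) = -10 + O
(549 + w) + Z(20, -55) = (549 + 1792) + (-10 + 20) = 2341 + 10 = 2351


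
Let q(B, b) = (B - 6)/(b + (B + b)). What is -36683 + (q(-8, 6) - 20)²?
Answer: -144523/4 ≈ -36131.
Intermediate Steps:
q(B, b) = (-6 + B)/(B + 2*b)
-36683 + (q(-8, 6) - 20)² = -36683 + ((-6 - 8)/(-8 + 2*6) - 20)² = -36683 + (-14/(-8 + 12) - 20)² = -36683 + (-14/4 - 20)² = -36683 + ((¼)*(-14) - 20)² = -36683 + (-7/2 - 20)² = -36683 + (-47/2)² = -36683 + 2209/4 = -144523/4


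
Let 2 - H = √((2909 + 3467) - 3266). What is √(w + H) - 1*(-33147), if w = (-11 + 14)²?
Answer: 33147 + √(11 - √3110) ≈ 33147.0 + 6.6908*I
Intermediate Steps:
H = 2 - √3110 (H = 2 - √((2909 + 3467) - 3266) = 2 - √(6376 - 3266) = 2 - √3110 ≈ -53.767)
w = 9 (w = 3² = 9)
√(w + H) - 1*(-33147) = √(9 + (2 - √3110)) - 1*(-33147) = √(11 - √3110) + 33147 = 33147 + √(11 - √3110)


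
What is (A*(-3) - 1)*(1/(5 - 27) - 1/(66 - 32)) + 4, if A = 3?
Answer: 888/187 ≈ 4.7487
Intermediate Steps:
(A*(-3) - 1)*(1/(5 - 27) - 1/(66 - 32)) + 4 = (3*(-3) - 1)*(1/(5 - 27) - 1/(66 - 32)) + 4 = (-9 - 1)*(1/(-22) - 1/34) + 4 = -10*(-1/22 - 1*1/34) + 4 = -10*(-1/22 - 1/34) + 4 = -10*(-14/187) + 4 = 140/187 + 4 = 888/187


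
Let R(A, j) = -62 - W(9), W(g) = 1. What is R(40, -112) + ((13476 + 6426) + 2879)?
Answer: 22718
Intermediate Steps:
R(A, j) = -63 (R(A, j) = -62 - 1*1 = -62 - 1 = -63)
R(40, -112) + ((13476 + 6426) + 2879) = -63 + ((13476 + 6426) + 2879) = -63 + (19902 + 2879) = -63 + 22781 = 22718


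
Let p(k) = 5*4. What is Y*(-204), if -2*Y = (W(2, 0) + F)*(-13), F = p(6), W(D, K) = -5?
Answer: -19890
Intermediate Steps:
p(k) = 20
F = 20
Y = 195/2 (Y = -(-5 + 20)*(-13)/2 = -15*(-13)/2 = -1/2*(-195) = 195/2 ≈ 97.500)
Y*(-204) = (195/2)*(-204) = -19890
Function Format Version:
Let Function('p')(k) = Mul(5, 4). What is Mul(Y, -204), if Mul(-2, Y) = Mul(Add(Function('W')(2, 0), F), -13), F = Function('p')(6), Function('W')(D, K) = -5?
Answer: -19890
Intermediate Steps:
Function('p')(k) = 20
F = 20
Y = Rational(195, 2) (Y = Mul(Rational(-1, 2), Mul(Add(-5, 20), -13)) = Mul(Rational(-1, 2), Mul(15, -13)) = Mul(Rational(-1, 2), -195) = Rational(195, 2) ≈ 97.500)
Mul(Y, -204) = Mul(Rational(195, 2), -204) = -19890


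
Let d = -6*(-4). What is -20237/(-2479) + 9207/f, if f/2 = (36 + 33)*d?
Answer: 9983233/912272 ≈ 10.943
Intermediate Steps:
d = 24
f = 3312 (f = 2*((36 + 33)*24) = 2*(69*24) = 2*1656 = 3312)
-20237/(-2479) + 9207/f = -20237/(-2479) + 9207/3312 = -20237*(-1/2479) + 9207*(1/3312) = 20237/2479 + 1023/368 = 9983233/912272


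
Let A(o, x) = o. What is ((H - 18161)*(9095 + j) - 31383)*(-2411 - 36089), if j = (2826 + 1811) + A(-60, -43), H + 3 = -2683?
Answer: 10974485329500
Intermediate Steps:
H = -2686 (H = -3 - 2683 = -2686)
j = 4577 (j = (2826 + 1811) - 60 = 4637 - 60 = 4577)
((H - 18161)*(9095 + j) - 31383)*(-2411 - 36089) = ((-2686 - 18161)*(9095 + 4577) - 31383)*(-2411 - 36089) = (-20847*13672 - 31383)*(-38500) = (-285020184 - 31383)*(-38500) = -285051567*(-38500) = 10974485329500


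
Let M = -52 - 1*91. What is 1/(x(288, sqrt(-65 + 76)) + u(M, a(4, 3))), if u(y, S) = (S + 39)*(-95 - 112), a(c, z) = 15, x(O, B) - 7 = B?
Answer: -11171/124791230 - sqrt(11)/124791230 ≈ -8.9544e-5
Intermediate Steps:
x(O, B) = 7 + B
M = -143 (M = -52 - 91 = -143)
u(y, S) = -8073 - 207*S (u(y, S) = (39 + S)*(-207) = -8073 - 207*S)
1/(x(288, sqrt(-65 + 76)) + u(M, a(4, 3))) = 1/((7 + sqrt(-65 + 76)) + (-8073 - 207*15)) = 1/((7 + sqrt(11)) + (-8073 - 3105)) = 1/((7 + sqrt(11)) - 11178) = 1/(-11171 + sqrt(11))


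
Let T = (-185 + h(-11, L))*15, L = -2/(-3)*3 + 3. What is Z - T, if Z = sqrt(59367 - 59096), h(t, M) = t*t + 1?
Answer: 945 + sqrt(271) ≈ 961.46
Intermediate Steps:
L = 5 (L = -2*(-1/3)*3 + 3 = (2/3)*3 + 3 = 2 + 3 = 5)
h(t, M) = 1 + t**2 (h(t, M) = t**2 + 1 = 1 + t**2)
Z = sqrt(271) ≈ 16.462
T = -945 (T = (-185 + (1 + (-11)**2))*15 = (-185 + (1 + 121))*15 = (-185 + 122)*15 = -63*15 = -945)
Z - T = sqrt(271) - 1*(-945) = sqrt(271) + 945 = 945 + sqrt(271)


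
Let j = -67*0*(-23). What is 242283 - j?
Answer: 242283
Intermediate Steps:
j = 0 (j = 0*(-23) = 0)
242283 - j = 242283 - 1*0 = 242283 + 0 = 242283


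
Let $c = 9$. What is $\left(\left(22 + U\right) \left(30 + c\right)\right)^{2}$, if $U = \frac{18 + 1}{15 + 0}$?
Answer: $\frac{20584369}{25} \approx 8.2338 \cdot 10^{5}$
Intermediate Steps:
$U = \frac{19}{15} \approx 1.2667$
$\left(\left(22 + U\right) \left(30 + c\right)\right)^{2} = \left(\left(22 + \frac{19}{15}\right) \left(30 + 9\right)\right)^{2} = \left(\frac{349}{15} \cdot 39\right)^{2} = \left(\frac{4537}{5}\right)^{2} = \frac{20584369}{25}$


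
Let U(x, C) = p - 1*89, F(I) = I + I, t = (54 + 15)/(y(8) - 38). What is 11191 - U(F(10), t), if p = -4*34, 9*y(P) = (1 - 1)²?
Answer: 11416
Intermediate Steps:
y(P) = 0 (y(P) = (1 - 1)²/9 = (⅑)*0² = (⅑)*0 = 0)
p = -136
t = -69/38 (t = (54 + 15)/(0 - 38) = 69/(-38) = 69*(-1/38) = -69/38 ≈ -1.8158)
F(I) = 2*I
U(x, C) = -225 (U(x, C) = -136 - 1*89 = -136 - 89 = -225)
11191 - U(F(10), t) = 11191 - 1*(-225) = 11191 + 225 = 11416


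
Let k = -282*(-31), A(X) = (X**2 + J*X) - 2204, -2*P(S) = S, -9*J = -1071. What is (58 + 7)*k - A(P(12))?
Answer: 571112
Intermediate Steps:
J = 119 (J = -1/9*(-1071) = 119)
P(S) = -S/2
A(X) = -2204 + X**2 + 119*X (A(X) = (X**2 + 119*X) - 2204 = -2204 + X**2 + 119*X)
k = 8742
(58 + 7)*k - A(P(12)) = (58 + 7)*8742 - (-2204 + (-1/2*12)**2 + 119*(-1/2*12)) = 65*8742 - (-2204 + (-6)**2 + 119*(-6)) = 568230 - (-2204 + 36 - 714) = 568230 - 1*(-2882) = 568230 + 2882 = 571112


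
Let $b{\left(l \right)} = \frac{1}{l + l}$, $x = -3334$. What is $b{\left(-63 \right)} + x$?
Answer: $- \frac{420085}{126} \approx -3334.0$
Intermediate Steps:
$b{\left(l \right)} = \frac{1}{2 l}$
$b{\left(-63 \right)} + x = \frac{1}{2 \left(-63\right)} - 3334 = \frac{1}{2} \left(- \frac{1}{63}\right) - 3334 = - \frac{1}{126} - 3334 = - \frac{420085}{126}$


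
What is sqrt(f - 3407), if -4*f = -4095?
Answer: I*sqrt(9533)/2 ≈ 48.819*I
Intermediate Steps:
f = 4095/4 (f = -1/4*(-4095) = 4095/4 ≈ 1023.8)
sqrt(f - 3407) = sqrt(4095/4 - 3407) = sqrt(-9533/4) = I*sqrt(9533)/2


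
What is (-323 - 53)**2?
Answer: 141376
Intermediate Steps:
(-323 - 53)**2 = (-376)**2 = 141376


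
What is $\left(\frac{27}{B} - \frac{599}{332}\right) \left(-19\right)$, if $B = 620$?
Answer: $\frac{430369}{12865} \approx 33.453$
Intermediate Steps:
$\left(\frac{27}{B} - \frac{599}{332}\right) \left(-19\right) = \left(\frac{27}{620} - \frac{599}{332}\right) \left(-19\right) = \left(- \frac{22651}{12865}\right) \left(-19\right) = \frac{430369}{12865}$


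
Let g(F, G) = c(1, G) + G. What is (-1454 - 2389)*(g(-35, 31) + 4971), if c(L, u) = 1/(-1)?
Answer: -19218843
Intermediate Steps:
c(L, u) = -1
g(F, G) = -1 + G
(-1454 - 2389)*(g(-35, 31) + 4971) = (-1454 - 2389)*((-1 + 31) + 4971) = -3843*(30 + 4971) = -3843*5001 = -19218843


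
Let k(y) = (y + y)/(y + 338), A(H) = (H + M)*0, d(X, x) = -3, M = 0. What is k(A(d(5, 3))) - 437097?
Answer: -437097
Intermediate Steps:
A(H) = 0 (A(H) = (H + 0)*0 = H*0 = 0)
k(y) = 2*y/(338 + y) (k(y) = (2*y)/(338 + y) = 2*y/(338 + y))
k(A(d(5, 3))) - 437097 = 2*0/(338 + 0) - 437097 = 2*0/338 - 437097 = 2*0*(1/338) - 437097 = 0 - 437097 = -437097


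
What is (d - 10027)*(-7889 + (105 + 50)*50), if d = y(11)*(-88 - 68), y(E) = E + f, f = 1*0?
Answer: 1632277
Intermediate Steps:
f = 0
y(E) = E (y(E) = E + 0 = E)
d = -1716 (d = 11*(-88 - 68) = 11*(-156) = -1716)
(d - 10027)*(-7889 + (105 + 50)*50) = (-1716 - 10027)*(-7889 + (105 + 50)*50) = -11743*(-7889 + 155*50) = -11743*(-7889 + 7750) = -11743*(-139) = 1632277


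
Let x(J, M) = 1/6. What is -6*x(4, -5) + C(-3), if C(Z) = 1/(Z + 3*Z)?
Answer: -13/12 ≈ -1.0833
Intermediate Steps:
x(J, M) = ⅙
C(Z) = 1/(4*Z)
-6*x(4, -5) + C(-3) = -6*⅙ + (¼)/(-3) = -1 + (¼)*(-⅓) = -1 - 1/12 = -13/12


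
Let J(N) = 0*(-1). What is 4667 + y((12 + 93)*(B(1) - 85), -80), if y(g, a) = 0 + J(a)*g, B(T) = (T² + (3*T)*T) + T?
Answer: 4667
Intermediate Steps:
J(N) = 0
B(T) = T + 4*T² (B(T) = (T² + 3*T²) + T = 4*T² + T = T + 4*T²)
y(g, a) = 0 (y(g, a) = 0 + 0*g = 0 + 0 = 0)
4667 + y((12 + 93)*(B(1) - 85), -80) = 4667 + 0 = 4667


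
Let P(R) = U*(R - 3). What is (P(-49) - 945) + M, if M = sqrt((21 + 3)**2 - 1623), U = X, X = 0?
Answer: -945 + I*sqrt(1047) ≈ -945.0 + 32.357*I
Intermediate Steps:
U = 0
P(R) = 0 (P(R) = 0*(R - 3) = 0*(-3 + R) = 0)
M = I*sqrt(1047) (M = sqrt(24**2 - 1623) = sqrt(576 - 1623) = sqrt(-1047) = I*sqrt(1047) ≈ 32.357*I)
(P(-49) - 945) + M = (0 - 945) + I*sqrt(1047) = -945 + I*sqrt(1047)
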